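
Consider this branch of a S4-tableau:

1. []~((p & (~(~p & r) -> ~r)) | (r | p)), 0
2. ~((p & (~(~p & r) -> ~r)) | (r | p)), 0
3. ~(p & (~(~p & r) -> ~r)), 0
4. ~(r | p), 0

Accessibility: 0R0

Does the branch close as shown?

Open

There is no literal clash: for every atom and world, at most one sign appears.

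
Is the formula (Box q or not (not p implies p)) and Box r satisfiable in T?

1. (Box q or not (not p implies p)) and Box r, 0
2. Box q or not (not p implies p), 0
3. Box r, 0
4. r, 0
5. not (not p implies p), 0
6. not p, 0
Accessibility: 0R0

Satisfiable (open branch found)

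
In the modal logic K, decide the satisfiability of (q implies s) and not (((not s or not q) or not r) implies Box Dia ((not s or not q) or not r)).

1. (q implies s) and not (((not s or not q) or not r) implies Box Dia ((not s or not q) or not r)), w0
2. q implies s, w0
3. not (((not s or not q) or not r) implies Box Dia ((not s or not q) or not r)), w0
4. (not s or not q) or not r, w0
5. not Box Dia ((not s or not q) or not r), w0
6. s, w0
7. not r, w0
8. not Dia ((not s or not q) or not r), w1
Accessibility: w0Rw1

Yes, satisfiable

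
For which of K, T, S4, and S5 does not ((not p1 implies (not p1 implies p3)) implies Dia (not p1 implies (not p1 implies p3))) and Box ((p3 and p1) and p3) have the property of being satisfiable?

K

T-tableau for the formula:
1. not ((not p1 implies (not p1 implies p3)) implies Dia (not p1 implies (not p1 implies p3))) and Box ((p3 and p1) and p3), 0
2. not ((not p1 implies (not p1 implies p3)) implies Dia (not p1 implies (not p1 implies p3))), 0
3. Box ((p3 and p1) and p3), 0
4. not p1 implies (not p1 implies p3), 0
5. not Dia (not p1 implies (not p1 implies p3)), 0
6. (p3 and p1) and p3, 0
7. p3 and p1, 0
8. p3, 0
9. p1, 0
10. not (not p1 implies (not p1 implies p3)), 0
11. not p1, 0
12. not (not p1 implies p3), 0
Accessibility: 0R0
Branch closes: p1 and not p1 both at 0.
Every branch closes (one shown): unsatisfiable in T, hence also in S4, S5 (every S4/S5-frame is a T-frame).
K-tableau for the formula:
1. not ((not p1 implies (not p1 implies p3)) implies Dia (not p1 implies (not p1 implies p3))) and Box ((p3 and p1) and p3), 0
2. not ((not p1 implies (not p1 implies p3)) implies Dia (not p1 implies (not p1 implies p3))), 0
3. Box ((p3 and p1) and p3), 0
4. not p1 implies (not p1 implies p3), 0
5. not Dia (not p1 implies (not p1 implies p3)), 0
6. not p1 implies p3, 0
7. p3, 0
Complete open branch: satisfiable in K.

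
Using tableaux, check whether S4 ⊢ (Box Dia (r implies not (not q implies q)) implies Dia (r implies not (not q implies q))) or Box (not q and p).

Tableau for the negation not ((Box Dia (r implies not (not q implies q)) implies Dia (r implies not (not q implies q))) or Box (not q and p)):
1. not ((Box Dia (r implies not (not q implies q)) implies Dia (r implies not (not q implies q))) or Box (not q and p)), u
2. not (Box Dia (r implies not (not q implies q)) implies Dia (r implies not (not q implies q))), u   [neg-or-rule on 1]
3. not Box (not q and p), u   [neg-or-rule on 1]
4. Box Dia (r implies not (not q implies q)), u   [neg-implies-rule on 2]
5. not Dia (r implies not (not q implies q)), u   [neg-implies-rule on 2]
6. Dia (r implies not (not q implies q)), u   [Box-rule on 4 via uRu]
7. not (r implies not (not q implies q)), u   [neg-Dia-rule on 5 via uRu]
8. r, u   [neg-implies-rule on 7]
9. not q implies q, u   [neg-implies-rule on 7]
10. q, u   [implies-rule on 9 (branches; this branch)]
11. not (not q and p), v   [neg-Box-rule on 3: fresh world v, uRv]
12. Dia (r implies not (not q implies q)), v   [Box-rule on 4 via uRv]
13. not (r implies not (not q implies q)), v   [neg-Dia-rule on 5 via uRv]
14. r, v   [neg-implies-rule on 13]
15. not q implies q, v   [neg-implies-rule on 13]
16. not p, v   [neg-and-rule on 11 (branches; this branch)]
17. q, v   [implies-rule on 15 (branches; this branch)]
18. r implies not (not q implies q), w   [Dia-rule on 6: fresh world w, uRw]
19. Dia (r implies not (not q implies q)), w   [Box-rule on 4 via uRw]
20. not (r implies not (not q implies q)), w   [neg-Dia-rule on 5 via uRw]
21. r, w   [neg-implies-rule on 20]
22. not q implies q, w   [neg-implies-rule on 20]
23. not (not q implies q), w   [implies-rule on 18 (branches; this branch)]
24. not q, w   [neg-implies-rule on 23]
25. q, w   [implies-rule on 22 (branches; this branch)]
Accessibility: uRu, uRv, uRw, vRv, wRw
Branch closes: q and not q both at w.
All branches of the negation close; one closing branch shown above.

Valid in S4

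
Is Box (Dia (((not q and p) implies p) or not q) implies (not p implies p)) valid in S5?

Tableau for the negation not Box (Dia (((not q and p) implies p) or not q) implies (not p implies p)):
1. not Box (Dia (((not q and p) implies p) or not q) implies (not p implies p)), 0
2. not (Dia (((not q and p) implies p) or not q) implies (not p implies p)), 1   [neg-Box-rule on 1: fresh world 1, 0R1]
3. Dia (((not q and p) implies p) or not q), 1   [neg-implies-rule on 2]
4. not (not p implies p), 1   [neg-implies-rule on 2]
5. not p, 1   [neg-implies-rule on 4]
6. ((not q and p) implies p) or not q, 2   [Dia-rule on 3: fresh world 2, 1R2]
7. not q, 2   [or-rule on 6 (branches; this branch)]
Accessibility: 0R0, 0R1, 0R2, 1R0, 1R1, 1R2, 2R0, 2R1, 2R2
The negation has an open branch (countermodel exists).

No, not valid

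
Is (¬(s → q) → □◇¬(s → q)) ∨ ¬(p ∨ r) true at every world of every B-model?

Yes, valid

Tableau for the negation ¬((¬(s → q) → □◇¬(s → q)) ∨ ¬(p ∨ r)):
1. ¬((¬(s → q) → □◇¬(s → q)) ∨ ¬(p ∨ r)), 0
2. ¬(¬(s → q) → □◇¬(s → q)), 0   [¬∨-rule on 1]
3. p ∨ r, 0   [¬∨-rule on 1]
4. ¬(s → q), 0   [¬→-rule on 2]
5. ¬□◇¬(s → q), 0   [¬→-rule on 2]
6. s, 0   [¬→-rule on 4]
7. ¬q, 0   [¬→-rule on 4]
8. r, 0   [∨-rule on 3 (branches; this branch)]
9. ¬◇¬(s → q), 1   [¬□-rule on 5: fresh world 1, 0R1]
10. s → q, 0   [¬◇-rule on 9 via 1R0]
11. s → q, 1   [¬◇-rule on 9 via 1R1]
12. q, 0   [→-rule on 10 (branches; this branch)]
Accessibility: 0R0, 0R1, 1R0, 1R1
Branch closes: q and ¬q both at 0.
Every branch of the negation's tableau closes; the branch above is one of them.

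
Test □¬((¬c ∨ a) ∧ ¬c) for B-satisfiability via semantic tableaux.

Yes, satisfiable

1. □¬((¬c ∨ a) ∧ ¬c), u
2. ¬((¬c ∨ a) ∧ ¬c), u
3. c, u
Accessibility: uRu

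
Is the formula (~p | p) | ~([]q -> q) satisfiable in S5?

Satisfiable (open branch found)

1. (~p | p) | ~([]q -> q), 0
2. ~p | p, 0
3. p, 0
Accessibility: 0R0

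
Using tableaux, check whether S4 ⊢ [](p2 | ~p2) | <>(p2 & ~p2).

Tableau for the negation ~([](p2 | ~p2) | <>(p2 & ~p2)):
1. ~([](p2 | ~p2) | <>(p2 & ~p2)), 0
2. ~[](p2 | ~p2), 0
3. ~<>(p2 & ~p2), 0
4. ~(p2 & ~p2), 0
5. p2, 0
6. ~(p2 | ~p2), 1
7. ~p2, 1
8. p2, 1
Accessibility: 0R0, 0R1, 1R1
Branch closes: p2 and ~p2 both at 1.
Every branch of the negation's tableau closes; the branch above is one of them.

Yes, valid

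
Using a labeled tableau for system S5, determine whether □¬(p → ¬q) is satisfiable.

Satisfiable

1. □¬(p → ¬q), 0
2. ¬(p → ¬q), 0   [□-rule on 1 via 0R0]
3. p, 0   [¬→-rule on 2]
4. q, 0   [¬→-rule on 2]
Accessibility: 0R0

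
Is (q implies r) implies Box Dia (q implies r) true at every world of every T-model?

Tableau for the negation not ((q implies r) implies Box Dia (q implies r)):
1. not ((q implies r) implies Box Dia (q implies r)), 0
2. q implies r, 0
3. not Box Dia (q implies r), 0
4. r, 0
5. not Dia (q implies r), 1
6. not (q implies r), 1
7. q, 1
8. not r, 1
Accessibility: 0R0, 0R1, 1R1
The negation has an open branch (countermodel exists).

Invalid (countermodel exists)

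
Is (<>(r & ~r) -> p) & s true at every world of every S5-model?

Tableau for the negation ~((<>(r & ~r) -> p) & s):
1. ~((<>(r & ~r) -> p) & s), u
2. ~s, u   [~&-rule on 1 (branches; this branch)]
Accessibility: uRu
The negation has an open branch (countermodel exists).

No, not valid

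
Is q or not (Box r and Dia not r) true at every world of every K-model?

Tableau for the negation not (q or not (Box r and Dia not r)):
1. not (q or not (Box r and Dia not r)), w0
2. not q, w0   [neg-or-rule on 1]
3. Box r and Dia not r, w0   [neg-or-rule on 1]
4. Box r, w0   [and-rule on 3]
5. Dia not r, w0   [and-rule on 3]
6. not r, w1   [Dia-rule on 5: fresh world w1, w0Rw1]
7. r, w1   [Box-rule on 4 via w0Rw1]
Accessibility: w0Rw1
Branch closes: r and not r both at w1.
All branches of the negation close; one closing branch shown above.

Valid in K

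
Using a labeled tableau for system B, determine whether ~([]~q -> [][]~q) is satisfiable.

1. ~([]~q -> [][]~q), 0
2. []~q, 0
3. ~[][]~q, 0
4. ~q, 0
5. ~[]~q, 1
6. ~q, 1
7. q, 2
Accessibility: 0R0, 0R1, 1R0, 1R1, 1R2, 2R1, 2R2

Satisfiable (open branch found)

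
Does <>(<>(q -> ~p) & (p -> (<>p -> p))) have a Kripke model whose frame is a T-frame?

1. <>(<>(q -> ~p) & (p -> (<>p -> p))), w0
2. <>(q -> ~p) & (p -> (<>p -> p)), w1
3. <>(q -> ~p), w1
4. p -> (<>p -> p), w1
5. <>p -> p, w1
6. p, w1
7. q -> ~p, w2
8. ~p, w2
Accessibility: w0Rw0, w0Rw1, w1Rw1, w1Rw2, w2Rw2

Satisfiable (open branch found)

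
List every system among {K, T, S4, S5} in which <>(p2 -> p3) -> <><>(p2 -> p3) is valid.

T-tableau for the negation ~(<>(p2 -> p3) -> <><>(p2 -> p3)):
1. ~(<>(p2 -> p3) -> <><>(p2 -> p3)), u
2. <>(p2 -> p3), u
3. ~<><>(p2 -> p3), u
4. ~<>(p2 -> p3), u
5. ~(p2 -> p3), u
6. p2, u
7. ~p3, u
8. p2 -> p3, v
9. ~<>(p2 -> p3), v
10. ~(p2 -> p3), v
11. p2, v
12. ~p3, v
13. p3, v
Accessibility: uRu, uRv, vRv
Branch closes: p3 and ~p3 both at v.
Every branch closes (one shown): valid in T, hence also in S4, S5 (every theorem of T is a theorem of S4 and S5).
K-tableau for the negation ~(<>(p2 -> p3) -> <><>(p2 -> p3)):
1. ~(<>(p2 -> p3) -> <><>(p2 -> p3)), u
2. <>(p2 -> p3), u
3. ~<><>(p2 -> p3), u
4. p2 -> p3, v
5. ~<>(p2 -> p3), v
6. p3, v
Accessibility: uRv
Complete open branch: countermodel on a K-frame, so not valid in K.

T, S4, S5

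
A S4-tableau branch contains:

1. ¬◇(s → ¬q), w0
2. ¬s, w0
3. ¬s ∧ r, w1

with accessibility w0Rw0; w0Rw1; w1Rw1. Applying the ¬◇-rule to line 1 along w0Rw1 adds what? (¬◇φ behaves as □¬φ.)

¬◇φ behaves as □¬φ: propagate the negated body to each accessible world.

¬(s → ¬q), w1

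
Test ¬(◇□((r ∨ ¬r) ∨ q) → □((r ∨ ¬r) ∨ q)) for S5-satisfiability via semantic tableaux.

No, unsatisfiable

1. ¬(◇□((r ∨ ¬r) ∨ q) → □((r ∨ ¬r) ∨ q)), w0
2. ◇□((r ∨ ¬r) ∨ q), w0
3. ¬□((r ∨ ¬r) ∨ q), w0
4. □((r ∨ ¬r) ∨ q), w1
5. (r ∨ ¬r) ∨ q, w0
6. (r ∨ ¬r) ∨ q, w1
7. r ∨ ¬r, w0
8. r ∨ ¬r, w1
9. ¬r, w0
10. ¬r, w1
11. ¬((r ∨ ¬r) ∨ q), w2
12. ¬(r ∨ ¬r), w2
13. ¬q, w2
14. ¬r, w2
15. r, w2
Accessibility: w0Rw0, w0Rw1, w0Rw2, w1Rw0, w1Rw1, w1Rw2, w2Rw0, w2Rw1, w2Rw2
Branch closes: r and ¬r both at w2.
(One branch shown.) All branches close.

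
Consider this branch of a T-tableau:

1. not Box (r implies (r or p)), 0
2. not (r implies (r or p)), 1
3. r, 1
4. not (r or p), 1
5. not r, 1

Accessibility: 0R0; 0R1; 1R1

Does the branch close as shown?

Both r and not r appear at 1.

Yes, closed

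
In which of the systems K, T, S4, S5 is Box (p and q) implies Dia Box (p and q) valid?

T-tableau for the negation not (Box (p and q) implies Dia Box (p and q)):
1. not (Box (p and q) implies Dia Box (p and q)), u
2. Box (p and q), u
3. not Dia Box (p and q), u
4. p and q, u
5. p, u
6. q, u
7. not Box (p and q), u
8. not (p and q), v
9. p and q, v
10. p, v
11. q, v
12. not Box (p and q), v
13. not q, v
Accessibility: uRu, uRv, vRv
Branch closes: q and not q both at v.
Every branch closes (one shown): valid in T, hence also in S4, S5 (every theorem of T is a theorem of S4 and S5).
K-tableau for the negation not (Box (p and q) implies Dia Box (p and q)):
1. not (Box (p and q) implies Dia Box (p and q)), u
2. Box (p and q), u
3. not Dia Box (p and q), u
Complete open branch: countermodel on a K-frame, so not valid in K.

T, S4, S5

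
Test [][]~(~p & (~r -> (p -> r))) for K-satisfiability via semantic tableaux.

1. [][]~(~p & (~r -> (p -> r))), u

Yes, satisfiable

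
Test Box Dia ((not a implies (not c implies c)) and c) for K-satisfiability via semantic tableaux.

1. Box Dia ((not a implies (not c implies c)) and c), w0

Yes, satisfiable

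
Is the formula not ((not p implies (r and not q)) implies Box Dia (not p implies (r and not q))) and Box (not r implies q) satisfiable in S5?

Unsatisfiable

1. not ((not p implies (r and not q)) implies Box Dia (not p implies (r and not q))) and Box (not r implies q), 0
2. not ((not p implies (r and not q)) implies Box Dia (not p implies (r and not q))), 0
3. Box (not r implies q), 0
4. not p implies (r and not q), 0
5. not Box Dia (not p implies (r and not q)), 0
6. not r implies q, 0
7. r and not q, 0
8. r, 0
9. not q, 0
10. not Dia (not p implies (r and not q)), 1
11. not r implies q, 1
12. not (not p implies (r and not q)), 0
13. not p, 0
14. not (r and not q), 0
15. not (not p implies (r and not q)), 1
16. not p, 1
17. not (r and not q), 1
18. q, 1
19. q, 0
Accessibility: 0R0, 0R1, 1R0, 1R1
Branch closes: q and not q both at 0.
All branches of the tableau close; one closing branch shown above.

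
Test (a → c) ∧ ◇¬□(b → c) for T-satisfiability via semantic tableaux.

1. (a → c) ∧ ◇¬□(b → c), 0
2. a → c, 0   [∧-rule on 1]
3. ◇¬□(b → c), 0   [∧-rule on 1]
4. c, 0   [→-rule on 2 (branches; this branch)]
5. ¬□(b → c), 1   [◇-rule on 3: fresh world 1, 0R1]
6. ¬(b → c), 2   [¬□-rule on 5: fresh world 2, 1R2]
7. b, 2   [¬→-rule on 6]
8. ¬c, 2   [¬→-rule on 6]
Accessibility: 0R0, 0R1, 1R1, 1R2, 2R2

Yes, satisfiable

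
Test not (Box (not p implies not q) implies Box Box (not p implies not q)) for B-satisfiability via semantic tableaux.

1. not (Box (not p implies not q) implies Box Box (not p implies not q)), u
2. Box (not p implies not q), u   [neg-implies-rule on 1]
3. not Box Box (not p implies not q), u   [neg-implies-rule on 1]
4. not p implies not q, u   [Box-rule on 2 via uRu]
5. not q, u   [implies-rule on 4 (branches; this branch)]
6. not Box (not p implies not q), v   [neg-Box-rule on 3: fresh world v, uRv]
7. not p implies not q, v   [Box-rule on 2 via uRv]
8. not q, v   [implies-rule on 7 (branches; this branch)]
9. not (not p implies not q), w   [neg-Box-rule on 6: fresh world w, vRw]
10. not p, w   [neg-implies-rule on 9]
11. q, w   [neg-implies-rule on 9]
Accessibility: uRu, uRv, vRu, vRv, vRw, wRv, wRw

Satisfiable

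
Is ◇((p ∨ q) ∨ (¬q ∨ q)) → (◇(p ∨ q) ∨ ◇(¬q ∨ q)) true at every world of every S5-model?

Tableau for the negation ¬(◇((p ∨ q) ∨ (¬q ∨ q)) → (◇(p ∨ q) ∨ ◇(¬q ∨ q))):
1. ¬(◇((p ∨ q) ∨ (¬q ∨ q)) → (◇(p ∨ q) ∨ ◇(¬q ∨ q))), w0
2. ◇((p ∨ q) ∨ (¬q ∨ q)), w0
3. ¬(◇(p ∨ q) ∨ ◇(¬q ∨ q)), w0
4. ¬◇(p ∨ q), w0
5. ¬◇(¬q ∨ q), w0
6. ¬(p ∨ q), w0
7. ¬p, w0
8. ¬q, w0
9. ¬(¬q ∨ q), w0
10. q, w0
Accessibility: w0Rw0
Branch closes: q and ¬q both at w0.
All branches of the negation close; one closing branch shown above.

Valid in S5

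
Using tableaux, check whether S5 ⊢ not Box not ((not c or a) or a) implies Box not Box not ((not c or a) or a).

Tableau for the negation not (not Box not ((not c or a) or a) implies Box not Box not ((not c or a) or a)):
1. not (not Box not ((not c or a) or a) implies Box not Box not ((not c or a) or a)), w0
2. not Box not ((not c or a) or a), w0
3. not Box not Box not ((not c or a) or a), w0
4. (not c or a) or a, w1
5. not c or a, w1
6. not c, w1
7. Box not ((not c or a) or a), w2
8. not ((not c or a) or a), w0
9. not (not c or a), w0
10. not a, w0
11. c, w0
12. not ((not c or a) or a), w1
13. not (not c or a), w1
14. not a, w1
15. c, w1
Accessibility: w0Rw0, w0Rw1, w0Rw2, w1Rw0, w1Rw1, w1Rw2, w2Rw0, w2Rw1, w2Rw2
Branch closes: c and not c both at w1.
All branches of the negation close; one closing branch shown above.

Valid in S5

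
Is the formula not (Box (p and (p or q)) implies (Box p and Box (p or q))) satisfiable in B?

1. not (Box (p and (p or q)) implies (Box p and Box (p or q))), 0
2. Box (p and (p or q)), 0
3. not (Box p and Box (p or q)), 0
4. p and (p or q), 0
5. p, 0
6. p or q, 0
7. not Box (p or q), 0
8. q, 0
9. not (p or q), 1
10. not p, 1
11. not q, 1
12. p and (p or q), 1
13. p, 1
14. p or q, 1
Accessibility: 0R0, 0R1, 1R0, 1R1
Branch closes: p and not p both at 1.
All branches of the tableau close; one closing branch shown above.

Unsatisfiable (every branch closes)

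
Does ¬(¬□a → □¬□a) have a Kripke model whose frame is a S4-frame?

1. ¬(¬□a → □¬□a), 0
2. ¬□a, 0
3. ¬□¬□a, 0
4. ¬a, 1
5. □a, 2
6. a, 2
Accessibility: 0R0, 0R1, 0R2, 1R1, 2R2

Satisfiable (open branch found)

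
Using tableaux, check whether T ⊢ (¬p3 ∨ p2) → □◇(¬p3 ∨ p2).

Not valid

Tableau for the negation ¬((¬p3 ∨ p2) → □◇(¬p3 ∨ p2)):
1. ¬((¬p3 ∨ p2) → □◇(¬p3 ∨ p2)), w0
2. ¬p3 ∨ p2, w0   [¬→-rule on 1]
3. ¬□◇(¬p3 ∨ p2), w0   [¬→-rule on 1]
4. p2, w0   [∨-rule on 2 (branches; this branch)]
5. ¬◇(¬p3 ∨ p2), w1   [¬□-rule on 3: fresh world w1, w0Rw1]
6. ¬(¬p3 ∨ p2), w1   [¬◇-rule on 5 via w1Rw1]
7. p3, w1   [¬∨-rule on 6]
8. ¬p2, w1   [¬∨-rule on 6]
Accessibility: w0Rw0, w0Rw1, w1Rw1
The negation has an open branch (countermodel exists).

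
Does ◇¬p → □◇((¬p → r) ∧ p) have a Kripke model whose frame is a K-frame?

1. ◇¬p → □◇((¬p → r) ∧ p), w0
2. □◇((¬p → r) ∧ p), w0

Yes, satisfiable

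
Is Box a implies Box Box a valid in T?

Tableau for the negation not (Box a implies Box Box a):
1. not (Box a implies Box Box a), 0
2. Box a, 0   [neg-implies-rule on 1]
3. not Box Box a, 0   [neg-implies-rule on 1]
4. a, 0   [Box-rule on 2 via 0R0]
5. not Box a, 1   [neg-Box-rule on 3: fresh world 1, 0R1]
6. a, 1   [Box-rule on 2 via 0R1]
7. not a, 2   [neg-Box-rule on 5: fresh world 2, 1R2]
Accessibility: 0R0, 0R1, 1R1, 1R2, 2R2
The negation has an open branch (countermodel exists).

Not valid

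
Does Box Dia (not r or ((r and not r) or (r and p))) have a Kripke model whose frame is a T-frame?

Yes, satisfiable

1. Box Dia (not r or ((r and not r) or (r and p))), w0
2. Dia (not r or ((r and not r) or (r and p))), w0   [Box-rule on 1 via w0Rw0]
3. not r or ((r and not r) or (r and p)), w1   [Dia-rule on 2: fresh world w1, w0Rw1]
4. Dia (not r or ((r and not r) or (r and p))), w1   [Box-rule on 1 via w0Rw1]
5. (r and not r) or (r and p), w1   [or-rule on 3 (branches; this branch)]
6. r and p, w1   [or-rule on 5 (branches; this branch)]
7. r, w1   [and-rule on 6]
8. p, w1   [and-rule on 6]
9. not r or ((r and not r) or (r and p)), w2   [Dia-rule on 4: fresh world w2, w1Rw2]
10. (r and not r) or (r and p), w2   [or-rule on 9 (branches; this branch)]
11. r and p, w2   [or-rule on 10 (branches; this branch)]
12. r, w2   [and-rule on 11]
13. p, w2   [and-rule on 11]
Accessibility: w0Rw0, w0Rw1, w1Rw1, w1Rw2, w2Rw2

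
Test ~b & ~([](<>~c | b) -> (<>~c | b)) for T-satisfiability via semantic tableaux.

No, unsatisfiable

1. ~b & ~([](<>~c | b) -> (<>~c | b)), w0
2. ~b, w0
3. ~([](<>~c | b) -> (<>~c | b)), w0
4. [](<>~c | b), w0
5. ~(<>~c | b), w0
6. ~<>~c, w0
7. <>~c | b, w0
8. c, w0
9. <>~c, w0
10. ~c, w1
11. <>~c | b, w1
12. c, w1
Accessibility: w0Rw0, w0Rw1, w1Rw1
Branch closes: c and ~c both at w1.
(One branch shown.) All branches close.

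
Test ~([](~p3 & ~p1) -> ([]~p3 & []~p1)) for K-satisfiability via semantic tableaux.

Unsatisfiable

1. ~([](~p3 & ~p1) -> ([]~p3 & []~p1)), w0
2. [](~p3 & ~p1), w0
3. ~([]~p3 & []~p1), w0
4. ~[]~p1, w0
5. p1, w1
6. ~p3 & ~p1, w1
7. ~p3, w1
8. ~p1, w1
Accessibility: w0Rw1
Branch closes: p1 and ~p1 both at w1.
All branches of the tableau close; one closing branch shown above.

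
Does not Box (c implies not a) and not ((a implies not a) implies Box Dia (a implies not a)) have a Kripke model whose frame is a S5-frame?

No, unsatisfiable

1. not Box (c implies not a) and not ((a implies not a) implies Box Dia (a implies not a)), w0
2. not Box (c implies not a), w0
3. not ((a implies not a) implies Box Dia (a implies not a)), w0
4. a implies not a, w0
5. not Box Dia (a implies not a), w0
6. not a, w0
7. not (c implies not a), w1
8. c, w1
9. a, w1
10. not Dia (a implies not a), w2
11. not (a implies not a), w0
12. a, w0
Accessibility: w0Rw0, w0Rw1, w0Rw2, w1Rw0, w1Rw1, w1Rw2, w2Rw0, w2Rw1, w2Rw2
Branch closes: a and not a both at w0.
(One branch shown.) All branches close.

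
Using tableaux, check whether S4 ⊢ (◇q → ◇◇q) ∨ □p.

Yes, valid

Tableau for the negation ¬((◇q → ◇◇q) ∨ □p):
1. ¬((◇q → ◇◇q) ∨ □p), w0
2. ¬(◇q → ◇◇q), w0
3. ¬□p, w0
4. ◇q, w0
5. ¬◇◇q, w0
6. ¬◇q, w0
7. ¬q, w0
8. ¬p, w1
9. ¬◇q, w1
10. ¬q, w1
11. q, w2
12. ¬◇q, w2
13. ¬q, w2
Accessibility: w0Rw0, w0Rw1, w0Rw2, w1Rw1, w2Rw2
Branch closes: q and ¬q both at w2.
Every branch of the negation's tableau closes; the branch above is one of them.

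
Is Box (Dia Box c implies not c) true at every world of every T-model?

Invalid (countermodel exists)

Tableau for the negation not Box (Dia Box c implies not c):
1. not Box (Dia Box c implies not c), u
2. not (Dia Box c implies not c), v
3. Dia Box c, v
4. c, v
5. Box c, w
6. c, w
Accessibility: uRu, uRv, vRv, vRw, wRw
The negation has an open branch (countermodel exists).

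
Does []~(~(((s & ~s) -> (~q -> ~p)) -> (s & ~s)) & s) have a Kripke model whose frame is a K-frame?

1. []~(~(((s & ~s) -> (~q -> ~p)) -> (s & ~s)) & s), u

Yes, satisfiable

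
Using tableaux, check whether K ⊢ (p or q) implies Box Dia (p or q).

Not valid

Tableau for the negation not ((p or q) implies Box Dia (p or q)):
1. not ((p or q) implies Box Dia (p or q)), u
2. p or q, u
3. not Box Dia (p or q), u
4. q, u
5. not Dia (p or q), v
Accessibility: uRv
The negation has an open branch (countermodel exists).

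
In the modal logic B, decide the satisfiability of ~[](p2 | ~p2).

Unsatisfiable

1. ~[](p2 | ~p2), w0
2. ~(p2 | ~p2), w1   [~[]-rule on 1: fresh world w1, w0Rw1]
3. ~p2, w1   [~|-rule on 2]
4. p2, w1   [~|-rule on 2]
Accessibility: w0Rw0, w0Rw1, w1Rw0, w1Rw1
Branch closes: p2 and ~p2 both at w1.
(One branch shown.) All branches close.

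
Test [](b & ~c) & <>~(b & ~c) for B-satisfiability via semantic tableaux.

Unsatisfiable (every branch closes)

1. [](b & ~c) & <>~(b & ~c), w0
2. [](b & ~c), w0
3. <>~(b & ~c), w0
4. b & ~c, w0
5. b, w0
6. ~c, w0
7. ~(b & ~c), w1
8. b & ~c, w1
9. b, w1
10. ~c, w1
11. c, w1
Accessibility: w0Rw0, w0Rw1, w1Rw0, w1Rw1
Branch closes: c and ~c both at w1.
Every branch closes; the branch above is one of them.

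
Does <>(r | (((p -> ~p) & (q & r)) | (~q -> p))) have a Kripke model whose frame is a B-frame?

1. <>(r | (((p -> ~p) & (q & r)) | (~q -> p))), w0
2. r | (((p -> ~p) & (q & r)) | (~q -> p)), w1
3. ((p -> ~p) & (q & r)) | (~q -> p), w1
4. ~q -> p, w1
5. p, w1
Accessibility: w0Rw0, w0Rw1, w1Rw0, w1Rw1

Yes, satisfiable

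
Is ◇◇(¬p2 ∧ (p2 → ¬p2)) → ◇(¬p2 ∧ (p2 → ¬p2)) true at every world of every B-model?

No, not valid

Tableau for the negation ¬(◇◇(¬p2 ∧ (p2 → ¬p2)) → ◇(¬p2 ∧ (p2 → ¬p2))):
1. ¬(◇◇(¬p2 ∧ (p2 → ¬p2)) → ◇(¬p2 ∧ (p2 → ¬p2))), w0
2. ◇◇(¬p2 ∧ (p2 → ¬p2)), w0
3. ¬◇(¬p2 ∧ (p2 → ¬p2)), w0
4. ¬(¬p2 ∧ (p2 → ¬p2)), w0
5. ¬(p2 → ¬p2), w0
6. p2, w0
7. ◇(¬p2 ∧ (p2 → ¬p2)), w1
8. ¬(¬p2 ∧ (p2 → ¬p2)), w1
9. ¬(p2 → ¬p2), w1
10. p2, w1
11. ¬p2 ∧ (p2 → ¬p2), w2
12. ¬p2, w2
13. p2 → ¬p2, w2
Accessibility: w0Rw0, w0Rw1, w1Rw0, w1Rw1, w1Rw2, w2Rw1, w2Rw2
The negation has an open branch (countermodel exists).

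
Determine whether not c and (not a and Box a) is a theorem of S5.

No, not valid

Tableau for the negation not (not c and (not a and Box a)):
1. not (not c and (not a and Box a)), 0
2. not (not a and Box a), 0
3. not Box a, 0
4. not a, 1
Accessibility: 0R0, 0R1, 1R0, 1R1
The negation has an open branch (countermodel exists).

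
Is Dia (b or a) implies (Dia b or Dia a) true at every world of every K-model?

Valid

Tableau for the negation not (Dia (b or a) implies (Dia b or Dia a)):
1. not (Dia (b or a) implies (Dia b or Dia a)), 0
2. Dia (b or a), 0   [neg-implies-rule on 1]
3. not (Dia b or Dia a), 0   [neg-implies-rule on 1]
4. not Dia b, 0   [neg-or-rule on 3]
5. not Dia a, 0   [neg-or-rule on 3]
6. b or a, 1   [Dia-rule on 2: fresh world 1, 0R1]
7. not b, 1   [neg-Dia-rule on 4 via 0R1]
8. not a, 1   [neg-Dia-rule on 5 via 0R1]
9. a, 1   [or-rule on 6 (branches; this branch)]
Accessibility: 0R1
Branch closes: a and not a both at 1.
Every branch of the negation's tableau closes; the branch above is one of them.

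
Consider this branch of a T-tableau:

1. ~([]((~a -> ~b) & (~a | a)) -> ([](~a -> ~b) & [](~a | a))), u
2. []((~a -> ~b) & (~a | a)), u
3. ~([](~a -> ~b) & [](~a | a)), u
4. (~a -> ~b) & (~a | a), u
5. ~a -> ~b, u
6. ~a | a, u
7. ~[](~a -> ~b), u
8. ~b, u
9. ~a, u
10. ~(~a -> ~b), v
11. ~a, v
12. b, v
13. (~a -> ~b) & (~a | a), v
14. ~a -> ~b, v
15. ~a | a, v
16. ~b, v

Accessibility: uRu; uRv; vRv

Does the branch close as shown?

Both b and ~b appear at v.

Closed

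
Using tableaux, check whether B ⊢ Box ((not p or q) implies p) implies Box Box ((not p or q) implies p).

No, not valid

Tableau for the negation not (Box ((not p or q) implies p) implies Box Box ((not p or q) implies p)):
1. not (Box ((not p or q) implies p) implies Box Box ((not p or q) implies p)), u
2. Box ((not p or q) implies p), u
3. not Box Box ((not p or q) implies p), u
4. (not p or q) implies p, u
5. p, u
6. not Box ((not p or q) implies p), v
7. (not p or q) implies p, v
8. p, v
9. not ((not p or q) implies p), w
10. not p or q, w
11. not p, w
12. q, w
Accessibility: uRu, uRv, vRu, vRv, vRw, wRv, wRw
The negation has an open branch (countermodel exists).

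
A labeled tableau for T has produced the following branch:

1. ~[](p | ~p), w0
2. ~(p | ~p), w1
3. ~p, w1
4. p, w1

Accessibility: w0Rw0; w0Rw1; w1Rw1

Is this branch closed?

Both p and ~p appear at w1.

Yes, closed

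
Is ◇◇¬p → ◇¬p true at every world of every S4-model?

Valid

Tableau for the negation ¬(◇◇¬p → ◇¬p):
1. ¬(◇◇¬p → ◇¬p), u
2. ◇◇¬p, u
3. ¬◇¬p, u
4. p, u
5. ◇¬p, v
6. p, v
7. ¬p, w
8. p, w
Accessibility: uRu, uRv, uRw, vRv, vRw, wRw
Branch closes: p and ¬p both at w.
All branches of the negation close; one closing branch shown above.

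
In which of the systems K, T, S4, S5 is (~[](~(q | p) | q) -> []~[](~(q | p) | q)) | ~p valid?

S5

S4-tableau for the negation ~((~[](~(q | p) | q) -> []~[](~(q | p) | q)) | ~p):
1. ~((~[](~(q | p) | q) -> []~[](~(q | p) | q)) | ~p), w0
2. ~(~[](~(q | p) | q) -> []~[](~(q | p) | q)), w0
3. p, w0
4. ~[](~(q | p) | q), w0
5. ~[]~[](~(q | p) | q), w0
6. ~(~(q | p) | q), w1
7. q | p, w1
8. ~q, w1
9. p, w1
10. [](~(q | p) | q), w2
11. ~(q | p) | q, w2
12. q, w2
Accessibility: w0Rw0, w0Rw1, w0Rw2, w1Rw1, w2Rw2
Complete open branch: countermodel on an S4-frame, so not valid in S4, nor in K, T (the same frame is also a K-frame and a T-frame).
S5-tableau for the negation ~((~[](~(q | p) | q) -> []~[](~(q | p) | q)) | ~p):
1. ~((~[](~(q | p) | q) -> []~[](~(q | p) | q)) | ~p), w0
2. ~(~[](~(q | p) | q) -> []~[](~(q | p) | q)), w0
3. p, w0
4. ~[](~(q | p) | q), w0
5. ~[]~[](~(q | p) | q), w0
6. ~(~(q | p) | q), w1
7. q | p, w1
8. ~q, w1
9. p, w1
10. [](~(q | p) | q), w2
11. ~(q | p) | q, w0
12. ~(q | p) | q, w1
13. ~(q | p) | q, w2
14. q, w0
15. ~(q | p), w1
16. ~p, w1
Accessibility: w0Rw0, w0Rw1, w0Rw2, w1Rw0, w1Rw1, w1Rw2, w2Rw0, w2Rw1, w2Rw2
Branch closes: p and ~p both at w1.
Every branch closes (one shown): valid in S5.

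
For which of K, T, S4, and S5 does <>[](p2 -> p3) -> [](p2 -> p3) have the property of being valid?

S5

S5-tableau for the negation ~(<>[](p2 -> p3) -> [](p2 -> p3)):
1. ~(<>[](p2 -> p3) -> [](p2 -> p3)), u
2. <>[](p2 -> p3), u
3. ~[](p2 -> p3), u
4. [](p2 -> p3), v
5. p2 -> p3, u
6. p2 -> p3, v
7. p3, u
8. p3, v
9. ~(p2 -> p3), w
10. p2, w
11. ~p3, w
12. p2 -> p3, w
13. p3, w
Accessibility: uRu, uRv, uRw, vRu, vRv, vRw, wRu, wRv, wRw
Branch closes: p3 and ~p3 both at w.
Every branch closes (one shown): valid in S5.
S4-tableau for the negation ~(<>[](p2 -> p3) -> [](p2 -> p3)):
1. ~(<>[](p2 -> p3) -> [](p2 -> p3)), u
2. <>[](p2 -> p3), u
3. ~[](p2 -> p3), u
4. [](p2 -> p3), v
5. p2 -> p3, v
6. p3, v
7. ~(p2 -> p3), w
8. p2, w
9. ~p3, w
Accessibility: uRu, uRv, uRw, vRv, wRw
Complete open branch: countermodel on an S4-frame, so not valid in S4, nor in K, T (the same frame is also a K-frame and a T-frame).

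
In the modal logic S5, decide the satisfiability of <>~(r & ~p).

Satisfiable (open branch found)

1. <>~(r & ~p), w0
2. ~(r & ~p), w1
3. p, w1
Accessibility: w0Rw0, w0Rw1, w1Rw0, w1Rw1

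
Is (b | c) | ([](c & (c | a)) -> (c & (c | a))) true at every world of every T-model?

Tableau for the negation ~((b | c) | ([](c & (c | a)) -> (c & (c | a)))):
1. ~((b | c) | ([](c & (c | a)) -> (c & (c | a)))), w0
2. ~(b | c), w0   [~|-rule on 1]
3. ~([](c & (c | a)) -> (c & (c | a))), w0   [~|-rule on 1]
4. ~b, w0   [~|-rule on 2]
5. ~c, w0   [~|-rule on 2]
6. [](c & (c | a)), w0   [~->-rule on 3]
7. ~(c & (c | a)), w0   [~->-rule on 3]
8. c & (c | a), w0   [[]-rule on 6 via w0Rw0]
9. c, w0   [&-rule on 8]
10. c | a, w0   [&-rule on 8]
Accessibility: w0Rw0
Branch closes: c and ~c both at w0.
Every branch of the negation's tableau closes; the branch above is one of them.

Valid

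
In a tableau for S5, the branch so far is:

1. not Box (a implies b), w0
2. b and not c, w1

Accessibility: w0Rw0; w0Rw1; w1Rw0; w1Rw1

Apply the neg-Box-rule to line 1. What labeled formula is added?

a fresh world w2 with w0Rw2, and not (a implies b) at w2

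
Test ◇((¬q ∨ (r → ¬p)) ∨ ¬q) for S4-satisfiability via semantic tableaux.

1. ◇((¬q ∨ (r → ¬p)) ∨ ¬q), 0
2. (¬q ∨ (r → ¬p)) ∨ ¬q, 1
3. ¬q, 1
Accessibility: 0R0, 0R1, 1R1

Satisfiable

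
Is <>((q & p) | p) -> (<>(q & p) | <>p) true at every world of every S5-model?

Valid

Tableau for the negation ~(<>((q & p) | p) -> (<>(q & p) | <>p)):
1. ~(<>((q & p) | p) -> (<>(q & p) | <>p)), 0
2. <>((q & p) | p), 0
3. ~(<>(q & p) | <>p), 0
4. ~<>(q & p), 0
5. ~<>p, 0
6. ~(q & p), 0
7. ~p, 0
8. (q & p) | p, 1
9. ~(q & p), 1
10. ~p, 1
11. q & p, 1
12. q, 1
13. p, 1
Accessibility: 0R0, 0R1, 1R0, 1R1
Branch closes: p and ~p both at 1.
Every branch of the negation's tableau closes; the branch above is one of them.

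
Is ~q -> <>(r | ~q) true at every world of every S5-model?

Valid

Tableau for the negation ~(~q -> <>(r | ~q)):
1. ~(~q -> <>(r | ~q)), 0
2. ~q, 0
3. ~<>(r | ~q), 0
4. ~(r | ~q), 0
5. ~r, 0
6. q, 0
Accessibility: 0R0
Branch closes: q and ~q both at 0.
All branches of the negation close; one closing branch shown above.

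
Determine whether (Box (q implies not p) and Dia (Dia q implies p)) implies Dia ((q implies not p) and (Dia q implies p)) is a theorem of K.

Valid in K

Tableau for the negation not ((Box (q implies not p) and Dia (Dia q implies p)) implies Dia ((q implies not p) and (Dia q implies p))):
1. not ((Box (q implies not p) and Dia (Dia q implies p)) implies Dia ((q implies not p) and (Dia q implies p))), w0
2. Box (q implies not p) and Dia (Dia q implies p), w0
3. not Dia ((q implies not p) and (Dia q implies p)), w0
4. Box (q implies not p), w0
5. Dia (Dia q implies p), w0
6. Dia q implies p, w1
7. not ((q implies not p) and (Dia q implies p)), w1
8. q implies not p, w1
9. not Dia q, w1
10. not (Dia q implies p), w1
11. Dia q, w1
12. not p, w1
13. q, w2
14. not q, w2
Accessibility: w0Rw1, w1Rw2
Branch closes: q and not q both at w2.
Every branch of the negation's tableau closes; the branch above is one of them.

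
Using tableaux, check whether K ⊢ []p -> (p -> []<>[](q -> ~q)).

Tableau for the negation ~([]p -> (p -> []<>[](q -> ~q))):
1. ~([]p -> (p -> []<>[](q -> ~q))), u
2. []p, u
3. ~(p -> []<>[](q -> ~q)), u
4. p, u
5. ~[]<>[](q -> ~q), u
6. ~<>[](q -> ~q), v
7. p, v
Accessibility: uRv
The negation has an open branch (countermodel exists).

Not valid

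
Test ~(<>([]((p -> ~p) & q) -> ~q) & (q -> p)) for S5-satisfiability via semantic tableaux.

Yes, satisfiable

1. ~(<>([]((p -> ~p) & q) -> ~q) & (q -> p)), u
2. ~(q -> p), u
3. q, u
4. ~p, u
Accessibility: uRu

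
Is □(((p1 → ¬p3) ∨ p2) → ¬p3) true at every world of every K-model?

Tableau for the negation ¬□(((p1 → ¬p3) ∨ p2) → ¬p3):
1. ¬□(((p1 → ¬p3) ∨ p2) → ¬p3), 0
2. ¬(((p1 → ¬p3) ∨ p2) → ¬p3), 1
3. (p1 → ¬p3) ∨ p2, 1
4. p3, 1
5. p2, 1
Accessibility: 0R1
The negation has an open branch (countermodel exists).

Invalid (countermodel exists)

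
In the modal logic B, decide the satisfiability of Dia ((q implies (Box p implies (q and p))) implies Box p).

Satisfiable

1. Dia ((q implies (Box p implies (q and p))) implies Box p), 0
2. (q implies (Box p implies (q and p))) implies Box p, 1
3. Box p, 1
4. p, 0
5. p, 1
Accessibility: 0R0, 0R1, 1R0, 1R1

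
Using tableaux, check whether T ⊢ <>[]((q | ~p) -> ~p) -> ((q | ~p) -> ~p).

Invalid (countermodel exists)

Tableau for the negation ~(<>[]((q | ~p) -> ~p) -> ((q | ~p) -> ~p)):
1. ~(<>[]((q | ~p) -> ~p) -> ((q | ~p) -> ~p)), 0
2. <>[]((q | ~p) -> ~p), 0
3. ~((q | ~p) -> ~p), 0
4. q | ~p, 0
5. p, 0
6. q, 0
7. []((q | ~p) -> ~p), 1
8. (q | ~p) -> ~p, 1
9. ~p, 1
Accessibility: 0R0, 0R1, 1R1
The negation has an open branch (countermodel exists).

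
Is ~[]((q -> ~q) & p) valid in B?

Tableau for the negation []((q -> ~q) & p):
1. []((q -> ~q) & p), 0
2. (q -> ~q) & p, 0
3. q -> ~q, 0
4. p, 0
5. ~q, 0
Accessibility: 0R0
The negation has an open branch (countermodel exists).

Not valid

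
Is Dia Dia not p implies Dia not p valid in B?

Tableau for the negation not (Dia Dia not p implies Dia not p):
1. not (Dia Dia not p implies Dia not p), w0
2. Dia Dia not p, w0   [neg-implies-rule on 1]
3. not Dia not p, w0   [neg-implies-rule on 1]
4. p, w0   [neg-Dia-rule on 3 via w0Rw0]
5. Dia not p, w1   [Dia-rule on 2: fresh world w1, w0Rw1]
6. p, w1   [neg-Dia-rule on 3 via w0Rw1]
7. not p, w2   [Dia-rule on 5: fresh world w2, w1Rw2]
Accessibility: w0Rw0, w0Rw1, w1Rw0, w1Rw1, w1Rw2, w2Rw1, w2Rw2
The negation has an open branch (countermodel exists).

Not valid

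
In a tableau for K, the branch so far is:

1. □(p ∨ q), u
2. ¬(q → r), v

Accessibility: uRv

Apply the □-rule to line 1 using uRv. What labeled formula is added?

p ∨ q, v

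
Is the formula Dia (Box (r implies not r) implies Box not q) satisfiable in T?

Satisfiable

1. Dia (Box (r implies not r) implies Box not q), u
2. Box (r implies not r) implies Box not q, v
3. Box not q, v
4. not q, v
Accessibility: uRu, uRv, vRv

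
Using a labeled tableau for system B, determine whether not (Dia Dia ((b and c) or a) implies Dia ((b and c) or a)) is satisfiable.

Satisfiable

1. not (Dia Dia ((b and c) or a) implies Dia ((b and c) or a)), u
2. Dia Dia ((b and c) or a), u
3. not Dia ((b and c) or a), u
4. not ((b and c) or a), u
5. not (b and c), u
6. not a, u
7. not c, u
8. Dia ((b and c) or a), v
9. not ((b and c) or a), v
10. not (b and c), v
11. not a, v
12. not c, v
13. (b and c) or a, w
14. a, w
Accessibility: uRu, uRv, vRu, vRv, vRw, wRv, wRw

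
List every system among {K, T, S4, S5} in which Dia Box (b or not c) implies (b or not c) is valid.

S5

S5-tableau for the negation not (Dia Box (b or not c) implies (b or not c)):
1. not (Dia Box (b or not c) implies (b or not c)), u
2. Dia Box (b or not c), u
3. not (b or not c), u
4. not b, u
5. c, u
6. Box (b or not c), v
7. b or not c, u
8. b or not c, v
9. not c, u
Accessibility: uRu, uRv, vRu, vRv
Branch closes: c and not c both at u.
Every branch closes (one shown): valid in S5.
S4-tableau for the negation not (Dia Box (b or not c) implies (b or not c)):
1. not (Dia Box (b or not c) implies (b or not c)), u
2. Dia Box (b or not c), u
3. not (b or not c), u
4. not b, u
5. c, u
6. Box (b or not c), v
7. b or not c, v
8. not c, v
Accessibility: uRu, uRv, vRv
Complete open branch: countermodel on an S4-frame, so not valid in S4, nor in K, T (the same frame is also a K-frame and a T-frame).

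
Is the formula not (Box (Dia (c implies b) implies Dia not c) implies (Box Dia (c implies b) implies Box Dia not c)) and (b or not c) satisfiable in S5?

No, unsatisfiable

1. not (Box (Dia (c implies b) implies Dia not c) implies (Box Dia (c implies b) implies Box Dia not c)) and (b or not c), w0
2. not (Box (Dia (c implies b) implies Dia not c) implies (Box Dia (c implies b) implies Box Dia not c)), w0   [and-rule on 1]
3. b or not c, w0   [and-rule on 1]
4. Box (Dia (c implies b) implies Dia not c), w0   [neg-implies-rule on 2]
5. not (Box Dia (c implies b) implies Box Dia not c), w0   [neg-implies-rule on 2]
6. Box Dia (c implies b), w0   [neg-implies-rule on 5]
7. not Box Dia not c, w0   [neg-implies-rule on 5]
8. Dia (c implies b) implies Dia not c, w0   [Box-rule on 4 via w0Rw0]
9. Dia (c implies b), w0   [Box-rule on 6 via w0Rw0]
10. b, w0   [or-rule on 3 (branches; this branch)]
11. Dia not c, w0   [implies-rule on 8 (branches; this branch)]
12. not Dia not c, w1   [neg-Box-rule on 7: fresh world w1, w0Rw1]
13. Dia (c implies b) implies Dia not c, w1   [Box-rule on 4 via w0Rw1]
14. Dia (c implies b), w1   [Box-rule on 6 via w0Rw1]
15. c, w0   [neg-Dia-rule on 12 via w1Rw0]
16. c, w1   [neg-Dia-rule on 12 via w1Rw1]
17. Dia not c, w1   [implies-rule on 13 (branches; this branch)]
18. c implies b, w2   [Dia-rule on 9: fresh world w2, w0Rw2]
19. Dia (c implies b) implies Dia not c, w2   [Box-rule on 4 via w0Rw2]
20. Dia (c implies b), w2   [Box-rule on 6 via w0Rw2]
21. c, w2   [neg-Dia-rule on 12 via w1Rw2]
22. b, w2   [implies-rule on 18 (branches; this branch)]
23. Dia not c, w2   [implies-rule on 19 (branches; this branch)]
24. not c, w3   [Dia-rule on 11: fresh world w3, w0Rw3]
25. Dia (c implies b) implies Dia not c, w3   [Box-rule on 4 via w0Rw3]
26. Dia (c implies b), w3   [Box-rule on 6 via w0Rw3]
27. c, w3   [neg-Dia-rule on 12 via w1Rw3]
Accessibility: w0Rw0, w0Rw1, w0Rw2, w0Rw3, w1Rw0, w1Rw1, w1Rw2, w1Rw3, w2Rw0, w2Rw1, w2Rw2, w2Rw3, w3Rw0, w3Rw1, w3Rw2, w3Rw3
Branch closes: c and not c both at w3.
All branches of the tableau close; one closing branch shown above.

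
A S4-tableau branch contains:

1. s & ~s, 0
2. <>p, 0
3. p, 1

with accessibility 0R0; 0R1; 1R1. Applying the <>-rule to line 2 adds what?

a fresh world 2 with 0R2, and p at 2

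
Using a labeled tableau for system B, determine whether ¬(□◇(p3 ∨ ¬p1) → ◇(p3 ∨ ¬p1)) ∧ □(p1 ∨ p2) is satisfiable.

1. ¬(□◇(p3 ∨ ¬p1) → ◇(p3 ∨ ¬p1)) ∧ □(p1 ∨ p2), w0
2. ¬(□◇(p3 ∨ ¬p1) → ◇(p3 ∨ ¬p1)), w0   [∧-rule on 1]
3. □(p1 ∨ p2), w0   [∧-rule on 1]
4. □◇(p3 ∨ ¬p1), w0   [¬→-rule on 2]
5. ¬◇(p3 ∨ ¬p1), w0   [¬→-rule on 2]
6. p1 ∨ p2, w0   [□-rule on 3 via w0Rw0]
7. ◇(p3 ∨ ¬p1), w0   [□-rule on 4 via w0Rw0]
8. ¬(p3 ∨ ¬p1), w0   [¬◇-rule on 5 via w0Rw0]
9. ¬p3, w0   [¬∨-rule on 8]
10. p1, w0   [¬∨-rule on 8]
11. p2, w0   [∨-rule on 6 (branches; this branch)]
12. p3 ∨ ¬p1, w1   [◇-rule on 7: fresh world w1, w0Rw1]
13. p1 ∨ p2, w1   [□-rule on 3 via w0Rw1]
14. ◇(p3 ∨ ¬p1), w1   [□-rule on 4 via w0Rw1]
15. ¬(p3 ∨ ¬p1), w1   [¬◇-rule on 5 via w0Rw1]
16. ¬p3, w1   [¬∨-rule on 15]
17. p1, w1   [¬∨-rule on 15]
18. ¬p1, w1   [∨-rule on 12 (branches; this branch)]
Accessibility: w0Rw0, w0Rw1, w1Rw0, w1Rw1
Branch closes: p1 and ¬p1 both at w1.
All branches of the tableau close; one closing branch shown above.

No, unsatisfiable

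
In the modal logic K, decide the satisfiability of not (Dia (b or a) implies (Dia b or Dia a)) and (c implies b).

1. not (Dia (b or a) implies (Dia b or Dia a)) and (c implies b), 0
2. not (Dia (b or a) implies (Dia b or Dia a)), 0
3. c implies b, 0
4. Dia (b or a), 0
5. not (Dia b or Dia a), 0
6. not Dia b, 0
7. not Dia a, 0
8. b, 0
9. b or a, 1
10. not b, 1
11. not a, 1
12. a, 1
Accessibility: 0R1
Branch closes: a and not a both at 1.
(One branch shown.) All branches close.

No, unsatisfiable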